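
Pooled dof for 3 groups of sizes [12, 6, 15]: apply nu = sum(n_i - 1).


nu = sum_i (n_i - 1)
nu = ((12 - 1) + (6 - 1) + (15 - 1))
nu = 11 + 5 + 14
nu = 30

30


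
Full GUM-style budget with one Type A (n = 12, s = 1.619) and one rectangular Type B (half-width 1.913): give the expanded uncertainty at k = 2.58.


u_A = s / sqrt(n) = 1.619 / sqrt(12) = 0.46736504
u_B = half_width / sqrt(3) = 1.913 / sqrt(3) = 1.1044711
uc = sqrt(u_A^2 + u_B^2) = sqrt(0.46736504^2 + 1.1044711^2) = 1.1992858
U = k * uc = 2.58 * 1.1992858
U = 3.0942

3.0942


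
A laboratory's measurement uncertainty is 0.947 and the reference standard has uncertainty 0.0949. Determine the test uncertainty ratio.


TUR = u_lab / u_ref
= 0.947 / 0.0949
= 9.9789

9.9789


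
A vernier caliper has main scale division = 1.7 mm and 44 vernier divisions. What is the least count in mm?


LC = MSD / n_div
= 1.7 / 44
= 0.0386

0.0386


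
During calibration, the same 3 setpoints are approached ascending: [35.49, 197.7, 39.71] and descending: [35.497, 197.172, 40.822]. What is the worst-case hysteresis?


|35.49 - 35.497| = 0.0070
|197.7 - 197.172| = 0.5280
|39.71 - 40.822| = 1.1120
hysteresis = max(diffs) = 1.1120

1.1120


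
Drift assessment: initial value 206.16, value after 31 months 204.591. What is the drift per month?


rate = (v2 - v1) / months
= (204.591 - 206.16) / 31
= -1.5690 / 31
= -0.0506

-0.0506


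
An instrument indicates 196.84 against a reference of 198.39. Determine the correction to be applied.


Correction = standard - reading
= 198.39 - 196.84
= 1.5500

1.5500


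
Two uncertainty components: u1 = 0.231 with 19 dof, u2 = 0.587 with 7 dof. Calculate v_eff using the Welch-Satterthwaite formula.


uc = sqrt(u1^2 + u2^2) = sqrt(0.231^2 + 0.587^2) = 0.63081693
v_eff = uc^4 / (u1^4/v1 + u2^4/v2)
= 0.63081693^4 / (0.231^4/19 + 0.587^4/7)
= 0.15834828 / 0.017110977
v_eff = 9.2542

9.2542


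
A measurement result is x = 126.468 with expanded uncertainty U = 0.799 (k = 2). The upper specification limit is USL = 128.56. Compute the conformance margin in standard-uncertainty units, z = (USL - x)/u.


u = U / k = 0.799 / 2 = 0.3995
margin = |USL - x| = |128.56 - 126.468| = 2.092
z = margin / u = 2.092 / 0.3995
z = 5.2365

5.2365


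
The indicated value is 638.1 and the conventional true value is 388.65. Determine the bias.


Systematic error = measured - true
= 638.1 - 388.65
= 249.4500

249.4500


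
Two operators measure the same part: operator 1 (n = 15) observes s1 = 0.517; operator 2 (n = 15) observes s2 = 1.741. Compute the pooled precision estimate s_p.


s_p = sqrt(((n1-1)*s1^2 + (n2-1)*s2^2) / (n1+n2-2))
numerator = (15-1)*0.517^2 + (15-1)*1.741^2 = 3.742046 + 42.435134 = 46.17718
denominator = 15 + 15 - 2 = 28
s_p^2 = 46.17718 / 28 = 1.649185
s_p = sqrt(1.649185) = 1.2842

1.2842


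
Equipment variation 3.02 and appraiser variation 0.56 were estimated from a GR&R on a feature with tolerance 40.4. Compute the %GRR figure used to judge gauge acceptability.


GRR = sqrt(EV^2 + AV^2) = sqrt(3.02^2 + 0.56^2) = 3.0714817
%GRR = GRR / tol * 100 = 3.0714817 / 40.4 * 100
%GRR = 7.6027

7.6027


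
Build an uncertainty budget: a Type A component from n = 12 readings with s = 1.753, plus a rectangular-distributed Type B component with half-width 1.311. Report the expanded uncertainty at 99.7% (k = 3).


u_A = s / sqrt(n) = 1.753 / sqrt(12) = 0.50604751
u_B = half_width / sqrt(3) = 1.311 / sqrt(3) = 0.7569062
uc = sqrt(u_A^2 + u_B^2) = sqrt(0.50604751^2 + 0.7569062^2) = 0.91048947
U = k * uc = 3 * 0.91048947
U = 2.7315

2.7315


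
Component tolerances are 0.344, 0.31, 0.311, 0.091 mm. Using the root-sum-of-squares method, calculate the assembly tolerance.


RSS = sqrt(0.344^2 + 0.31^2 + 0.311^2 + 0.091^2)
= sqrt(0.319438)
= 0.5652

0.5652


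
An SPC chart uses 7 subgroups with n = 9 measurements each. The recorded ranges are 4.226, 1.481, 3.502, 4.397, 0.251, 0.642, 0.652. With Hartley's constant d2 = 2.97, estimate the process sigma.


R_bar = (4.226 + 1.481 + 3.502 + 4.397 + 0.251 + 0.642 + 0.652) / 7
R_bar = 15.151 / 7 = 2.1644286
sigma_hat = R_bar / d2 = 2.1644286 / 2.97 = 0.7288

0.7288


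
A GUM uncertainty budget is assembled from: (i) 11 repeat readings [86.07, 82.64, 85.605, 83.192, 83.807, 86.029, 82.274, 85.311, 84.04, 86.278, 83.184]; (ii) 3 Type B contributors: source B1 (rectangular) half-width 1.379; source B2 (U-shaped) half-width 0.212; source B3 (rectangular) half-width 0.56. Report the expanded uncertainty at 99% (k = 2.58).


mean = (86.07 + 82.64 + 85.605 + 83.192 + 83.807 + 86.029 + 82.274 + 85.311 + 84.04 + 86.278 + 83.184) / 11 = 84.40272727
s = sqrt(sum((x - mean)^2)/(n-1)) = 1.4929144
u_A = s / sqrt(n) = 1.4929144 / sqrt(11) = 0.45013063
u_B1 = 1.379 / sqrt(3) = 0.79616602
u_B2 = 0.212 / sqrt(2) = 0.14990664
u_B3 = 0.56 / sqrt(3) = 0.32331615
uc = sqrt(0.45013063^2 + 0.79616602^2 + 0.14990664^2 + 0.32331615^2) = 0.98158201
U = k * uc = 2.58 * 0.98158201
U = 2.5325

2.5325


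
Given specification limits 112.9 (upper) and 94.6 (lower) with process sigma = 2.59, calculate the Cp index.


Cp = (USL - LSL) / (6 * sigma)
= (112.9 - 94.6) / (6 * 2.59)
= 18.3000 / 15.5400
= 1.1776

1.1776


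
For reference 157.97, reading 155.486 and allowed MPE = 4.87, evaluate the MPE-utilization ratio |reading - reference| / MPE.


e = indication - reference = 155.486 - 157.97 = -2.4840
|e| = 2.4840
ratio = |e| / MPE = 2.4840 / 4.87
ratio = 0.5101

0.5101


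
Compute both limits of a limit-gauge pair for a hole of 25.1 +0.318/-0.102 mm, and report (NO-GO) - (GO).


GO = nominal - lower_tol (smallest hole = maximum material condition)
GO = 25.1 - 0.102 = 24.998
NO-GO = nominal + upper_tol (largest hole = least material condition)
NO-GO = 25.1 + 0.318 = 25.418
spread = NO-GO - GO = 25.418 - 24.998 = 0.4200

0.4200


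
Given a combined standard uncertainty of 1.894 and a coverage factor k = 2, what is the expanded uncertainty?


U = k * uc
U = 2 * 1.894
U = 3.7880

3.7880


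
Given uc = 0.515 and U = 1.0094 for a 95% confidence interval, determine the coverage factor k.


k = U / uc
k = 1.0094 / 0.515
k = 1.96

1.96


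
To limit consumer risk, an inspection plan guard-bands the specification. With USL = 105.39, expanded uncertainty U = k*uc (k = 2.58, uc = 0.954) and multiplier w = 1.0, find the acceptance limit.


U = k * uc = 2.58 * 0.954 = 2.46132
guard band g = w * U = 1.0 * 2.46132 = 2.46132
AL = USL - g = 105.39 - 2.46132
AL = 102.9287

102.9287


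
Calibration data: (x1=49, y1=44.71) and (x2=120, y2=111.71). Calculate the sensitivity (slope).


slope = (y2 - y1) / (x2 - x1)
= (111.71 - 44.71) / (120 - 49)
= 67.0000 / 71
= 0.9437

0.9437


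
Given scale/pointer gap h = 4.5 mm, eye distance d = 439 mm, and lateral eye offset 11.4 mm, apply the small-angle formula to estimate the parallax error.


error = h * offset / d
= 4.5 * 11.4 / 439
= 0.1169

0.1169


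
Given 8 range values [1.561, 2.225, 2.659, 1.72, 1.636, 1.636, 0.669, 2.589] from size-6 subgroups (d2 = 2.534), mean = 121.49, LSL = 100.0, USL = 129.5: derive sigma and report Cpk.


R_bar = (1.561 + 2.225 + 2.659 + 1.72 + 1.636 + 1.636 + 0.669 + 2.589) / 8 = 1.836875
sigma = R_bar / d2 = 1.836875 / 2.534 = 0.72489148
Cp = (USL - LSL)/(6*sigma) = (129.5 - 100.0)/(6*0.72489148) = 6.7826
Cpu = (129.5 - 121.49)/(3*0.72489148) = 3.6833
Cpl = (121.49 - 100.0)/(3*0.72489148) = 9.8819
Cpk = min(Cpu, Cpl) = 3.6833

3.6833


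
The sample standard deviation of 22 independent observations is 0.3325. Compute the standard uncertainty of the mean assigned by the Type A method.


u_A = s / sqrt(n)
u_A = 0.3325 / sqrt(22)
u_A = 0.3325 / 4.6904158
u_A = 0.0709

0.0709


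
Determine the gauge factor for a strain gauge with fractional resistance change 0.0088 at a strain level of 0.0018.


GF = (dR/R) / epsilon
= 0.0088 / 0.0018
= 4.8889

4.8889


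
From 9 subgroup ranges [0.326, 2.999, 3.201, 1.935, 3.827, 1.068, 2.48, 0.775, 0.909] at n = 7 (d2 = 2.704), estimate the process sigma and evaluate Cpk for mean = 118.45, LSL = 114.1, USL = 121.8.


R_bar = (0.326 + 2.999 + 3.201 + 1.935 + 3.827 + 1.068 + 2.48 + 0.775 + 0.909) / 9 = 1.9466667
sigma = R_bar / d2 = 1.9466667 / 2.704 = 0.71992112
Cp = (USL - LSL)/(6*sigma) = (121.8 - 114.1)/(6*0.71992112) = 1.7826
Cpu = (121.8 - 118.45)/(3*0.71992112) = 1.5511
Cpl = (118.45 - 114.1)/(3*0.71992112) = 2.0141
Cpk = min(Cpu, Cpl) = 1.5511

1.5511


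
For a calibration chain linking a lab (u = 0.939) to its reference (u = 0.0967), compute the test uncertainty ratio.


TUR = u_lab / u_ref
= 0.939 / 0.0967
= 9.7104

9.7104


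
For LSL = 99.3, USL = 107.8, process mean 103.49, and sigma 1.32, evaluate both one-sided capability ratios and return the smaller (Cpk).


Cpu = (USL - mean) / (3*sigma) = (107.8 - 103.49) / (3*1.32) = 1.0884
Cpl = (mean - LSL) / (3*sigma) = (103.49 - 99.3) / (3*1.32) = 1.0581
Cpk = min(Cpu, Cpl) = 1.0581

1.0581


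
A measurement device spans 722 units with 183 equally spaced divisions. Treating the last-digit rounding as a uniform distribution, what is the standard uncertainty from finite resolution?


resolution = range / divisions
resolution = 722 / 183 = 3.9453552
u_res = resolution / (2*sqrt(3))
u_res = 3.9453552 / 3.4641016
u_res = 1.1389

1.1389


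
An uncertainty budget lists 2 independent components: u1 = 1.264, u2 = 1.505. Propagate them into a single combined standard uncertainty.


uc = sqrt(1.264^2 + 1.505^2)
uc = sqrt(3.862721)
uc = 1.9654

1.9654


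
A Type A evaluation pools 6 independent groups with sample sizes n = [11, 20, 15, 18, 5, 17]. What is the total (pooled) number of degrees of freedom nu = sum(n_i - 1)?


nu = sum_i (n_i - 1)
nu = ((11 - 1) + (20 - 1) + (15 - 1) + (18 - 1) + (5 - 1) + (17 - 1))
nu = 10 + 19 + 14 + 17 + 4 + 16
nu = 80

80


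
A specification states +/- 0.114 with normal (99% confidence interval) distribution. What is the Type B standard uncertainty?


u_B = half_width / 2.576
u_B = 0.114 / 2.576
u_B = 0.0443

0.0443


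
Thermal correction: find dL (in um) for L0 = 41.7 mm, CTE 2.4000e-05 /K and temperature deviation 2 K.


dL = L * alpha * dT
= 41.7 * 2.4000e-05 * 2
= 0.0020016 mm
dL_um = 0.0020016 * 1000 = 2.0016 um

2.0016


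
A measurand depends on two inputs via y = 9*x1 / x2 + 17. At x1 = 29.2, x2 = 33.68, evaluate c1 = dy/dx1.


y = 9*x1 / x2 + 17
dy/dx1 = 9/x2
Evaluate at x2 = 33.68: c1 = 9 / 33.68
c1 = 0.2672

0.2672


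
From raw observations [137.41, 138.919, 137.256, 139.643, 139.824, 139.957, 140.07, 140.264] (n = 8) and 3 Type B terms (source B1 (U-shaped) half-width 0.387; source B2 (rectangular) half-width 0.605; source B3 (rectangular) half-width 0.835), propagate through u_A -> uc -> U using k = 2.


mean = (137.41 + 138.919 + 137.256 + 139.643 + 139.824 + 139.957 + 140.07 + 140.264) / 8 = 139.167875
s = sqrt(sum((x - mean)^2)/(n-1)) = 1.2012857
u_A = s / sqrt(n) = 1.2012857 / sqrt(8) = 0.42471863
u_B1 = 0.387 / sqrt(2) = 0.27365032
u_B2 = 0.605 / sqrt(3) = 0.34929691
u_B3 = 0.835 / sqrt(3) = 0.48208747
uc = sqrt(0.42471863^2 + 0.27365032^2 + 0.34929691^2 + 0.48208747^2) = 0.78082461
U = k * uc = 2 * 0.78082461
U = 1.5616

1.5616


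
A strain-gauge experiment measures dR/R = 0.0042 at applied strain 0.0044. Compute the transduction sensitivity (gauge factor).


GF = (dR/R) / epsilon
= 0.0042 / 0.0044
= 0.9545

0.9545


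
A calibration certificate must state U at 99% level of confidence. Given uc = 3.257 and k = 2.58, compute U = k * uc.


U = k * uc
U = 2.58 * 3.257
U = 8.4031

8.4031


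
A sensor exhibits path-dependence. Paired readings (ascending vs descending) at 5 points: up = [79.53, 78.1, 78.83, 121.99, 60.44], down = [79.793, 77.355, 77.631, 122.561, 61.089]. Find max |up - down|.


|79.53 - 79.793| = 0.2630
|78.1 - 77.355| = 0.7450
|78.83 - 77.631| = 1.1990
|121.99 - 122.561| = 0.5710
|60.44 - 61.089| = 0.6490
hysteresis = max(diffs) = 1.1990

1.1990


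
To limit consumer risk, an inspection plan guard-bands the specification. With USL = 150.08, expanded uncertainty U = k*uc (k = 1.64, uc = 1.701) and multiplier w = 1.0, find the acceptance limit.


U = k * uc = 1.64 * 1.701 = 2.78964
guard band g = w * U = 1.0 * 2.78964 = 2.78964
AL = USL - g = 150.08 - 2.78964
AL = 147.2904

147.2904


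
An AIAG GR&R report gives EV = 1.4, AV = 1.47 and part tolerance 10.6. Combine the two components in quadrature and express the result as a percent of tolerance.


GRR = sqrt(EV^2 + AV^2) = sqrt(1.4^2 + 1.47^2) = 2.03
%GRR = GRR / tol * 100 = 2.03 / 10.6 * 100
%GRR = 19.1509

19.1509


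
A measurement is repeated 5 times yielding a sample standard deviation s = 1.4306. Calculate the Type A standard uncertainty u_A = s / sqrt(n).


u_A = s / sqrt(n)
u_A = 1.4306 / sqrt(5)
u_A = 1.4306 / 2.236068
u_A = 0.6398

0.6398


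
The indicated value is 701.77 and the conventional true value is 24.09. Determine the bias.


Systematic error = measured - true
= 701.77 - 24.09
= 677.6800

677.6800


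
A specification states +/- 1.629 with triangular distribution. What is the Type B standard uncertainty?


u_B = half_width / sqrt(6)
u_B = 1.629 / 2.4494897
u_B = 0.6650

0.6650


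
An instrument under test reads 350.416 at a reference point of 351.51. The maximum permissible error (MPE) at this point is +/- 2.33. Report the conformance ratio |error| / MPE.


e = indication - reference = 350.416 - 351.51 = -1.0940
|e| = 1.0940
ratio = |e| / MPE = 1.0940 / 2.33
ratio = 0.4695

0.4695


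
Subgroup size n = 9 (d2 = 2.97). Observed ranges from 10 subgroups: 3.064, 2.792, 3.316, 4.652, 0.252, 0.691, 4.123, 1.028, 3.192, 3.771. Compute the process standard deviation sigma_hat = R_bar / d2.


R_bar = (3.064 + 2.792 + 3.316 + 4.652 + 0.252 + 0.691 + 4.123 + 1.028 + 3.192 + 3.771) / 10
R_bar = 26.881 / 10 = 2.6881
sigma_hat = R_bar / d2 = 2.6881 / 2.97 = 0.9051

0.9051


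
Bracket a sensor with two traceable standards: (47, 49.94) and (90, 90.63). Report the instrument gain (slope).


slope = (y2 - y1) / (x2 - x1)
= (90.63 - 49.94) / (90 - 47)
= 40.6900 / 43
= 0.9463

0.9463


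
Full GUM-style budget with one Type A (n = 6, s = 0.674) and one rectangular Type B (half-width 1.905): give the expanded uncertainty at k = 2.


u_A = s / sqrt(n) = 0.674 / sqrt(6) = 0.27515935
u_B = half_width / sqrt(3) = 1.905 / sqrt(3) = 1.0998523
uc = sqrt(u_A^2 + u_B^2) = sqrt(0.27515935^2 + 1.0998523^2) = 1.1337494
U = k * uc = 2 * 1.1337494
U = 2.2675

2.2675


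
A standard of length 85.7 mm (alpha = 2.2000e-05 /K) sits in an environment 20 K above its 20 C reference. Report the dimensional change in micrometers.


dL = L * alpha * dT
= 85.7 * 2.2000e-05 * 20
= 0.0377080 mm
dL_um = 0.0377080 * 1000 = 37.7080 um

37.7080


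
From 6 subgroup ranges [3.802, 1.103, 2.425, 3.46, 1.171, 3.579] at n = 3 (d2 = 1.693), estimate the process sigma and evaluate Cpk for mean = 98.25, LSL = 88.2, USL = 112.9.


R_bar = (3.802 + 1.103 + 2.425 + 3.46 + 1.171 + 3.579) / 6 = 2.59
sigma = R_bar / d2 = 2.59 / 1.693 = 1.5298287
Cp = (USL - LSL)/(6*sigma) = (112.9 - 88.2)/(6*1.5298287) = 2.6909
Cpu = (112.9 - 98.25)/(3*1.5298287) = 3.1921
Cpl = (98.25 - 88.2)/(3*1.5298287) = 2.1898
Cpk = min(Cpu, Cpl) = 2.1898

2.1898


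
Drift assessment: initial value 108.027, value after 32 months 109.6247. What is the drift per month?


rate = (v2 - v1) / months
= (109.6247 - 108.027) / 32
= 1.5977 / 32
= 0.0499

0.0499


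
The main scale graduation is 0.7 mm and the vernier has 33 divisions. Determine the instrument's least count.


LC = MSD / n_div
= 0.7 / 33
= 0.0212

0.0212


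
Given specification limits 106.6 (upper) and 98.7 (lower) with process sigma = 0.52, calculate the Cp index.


Cp = (USL - LSL) / (6 * sigma)
= (106.6 - 98.7) / (6 * 0.52)
= 7.9000 / 3.1200
= 2.5321

2.5321


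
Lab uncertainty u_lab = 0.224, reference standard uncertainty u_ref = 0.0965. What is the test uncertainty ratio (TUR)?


TUR = u_lab / u_ref
= 0.224 / 0.0965
= 2.3212

2.3212


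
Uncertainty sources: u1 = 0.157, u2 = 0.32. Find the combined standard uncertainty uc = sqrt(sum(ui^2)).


uc = sqrt(0.157^2 + 0.32^2)
uc = sqrt(0.127049)
uc = 0.3564

0.3564


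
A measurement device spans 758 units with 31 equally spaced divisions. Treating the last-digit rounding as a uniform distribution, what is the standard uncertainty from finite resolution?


resolution = range / divisions
resolution = 758 / 31 = 24.451613
u_res = resolution / (2*sqrt(3))
u_res = 24.451613 / 3.4641016
u_res = 7.0586

7.0586


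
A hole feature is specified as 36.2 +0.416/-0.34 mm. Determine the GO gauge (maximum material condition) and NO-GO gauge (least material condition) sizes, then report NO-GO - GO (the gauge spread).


GO = nominal - lower_tol (smallest hole = maximum material condition)
GO = 36.2 - 0.34 = 35.86
NO-GO = nominal + upper_tol (largest hole = least material condition)
NO-GO = 36.2 + 0.416 = 36.616
spread = NO-GO - GO = 36.616 - 35.86 = 0.7560

0.7560


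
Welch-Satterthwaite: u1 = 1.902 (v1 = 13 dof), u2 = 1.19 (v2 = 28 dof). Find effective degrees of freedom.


uc = sqrt(u1^2 + u2^2) = sqrt(1.902^2 + 1.19^2) = 2.2435918
v_eff = uc^4 / (u1^4/v1 + u2^4/v2)
= 2.2435918^4 / (1.902^4/13 + 1.19^4/28)
= 25.338178 / 1.0783161
v_eff = 23.4979

23.4979


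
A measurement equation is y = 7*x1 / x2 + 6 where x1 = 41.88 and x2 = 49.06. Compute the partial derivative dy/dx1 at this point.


y = 7*x1 / x2 + 6
dy/dx1 = 7/x2
Evaluate at x2 = 49.06: c1 = 7 / 49.06
c1 = 0.1427

0.1427


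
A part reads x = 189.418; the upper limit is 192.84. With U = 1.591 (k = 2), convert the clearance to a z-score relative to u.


u = U / k = 1.591 / 2 = 0.7955
margin = |USL - x| = |192.84 - 189.418| = 3.422
z = margin / u = 3.422 / 0.7955
z = 4.3017

4.3017


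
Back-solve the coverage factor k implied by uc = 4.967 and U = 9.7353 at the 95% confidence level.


k = U / uc
k = 9.7353 / 4.967
k = 1.96

1.96


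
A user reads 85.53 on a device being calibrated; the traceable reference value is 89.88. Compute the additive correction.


Correction = standard - reading
= 89.88 - 85.53
= 4.3500

4.3500


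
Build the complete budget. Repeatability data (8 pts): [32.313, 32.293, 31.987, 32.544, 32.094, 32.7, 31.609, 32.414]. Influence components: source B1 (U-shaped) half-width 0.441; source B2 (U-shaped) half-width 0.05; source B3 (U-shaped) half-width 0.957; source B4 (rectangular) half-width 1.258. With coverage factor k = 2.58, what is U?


mean = (32.313 + 32.293 + 31.987 + 32.544 + 32.094 + 32.7 + 31.609 + 32.414) / 8 = 32.24425
s = sqrt(sum((x - mean)^2)/(n-1)) = 0.34346376
u_A = s / sqrt(n) = 0.34346376 / sqrt(8) = 0.12143278
u_B1 = 0.441 / sqrt(2) = 0.31183409
u_B2 = 0.05 / sqrt(2) = 0.035355339
u_B3 = 0.957 / sqrt(2) = 0.67670119
u_B4 = 1.258 / sqrt(3) = 0.72630664
uc = sqrt(0.12143278^2 + 0.31183409^2 + 0.035355339^2 + 0.67670119^2 + 0.72630664^2) = 1.0481804
U = k * uc = 2.58 * 1.0481804
U = 2.7043

2.7043


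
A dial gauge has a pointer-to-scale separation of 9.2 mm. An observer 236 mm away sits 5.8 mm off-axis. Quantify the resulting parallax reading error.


error = h * offset / d
= 9.2 * 5.8 / 236
= 0.2261

0.2261


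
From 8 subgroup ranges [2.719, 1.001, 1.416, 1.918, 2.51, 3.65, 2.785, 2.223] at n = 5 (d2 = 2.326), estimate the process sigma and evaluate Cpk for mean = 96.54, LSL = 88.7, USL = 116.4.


R_bar = (2.719 + 1.001 + 1.416 + 1.918 + 2.51 + 3.65 + 2.785 + 2.223) / 8 = 2.27775
sigma = R_bar / d2 = 2.27775 / 2.326 = 0.97925623
Cp = (USL - LSL)/(6*sigma) = (116.4 - 88.7)/(6*0.97925623) = 4.7145
Cpu = (116.4 - 96.54)/(3*0.97925623) = 6.7602
Cpl = (96.54 - 88.7)/(3*0.97925623) = 2.6687
Cpk = min(Cpu, Cpl) = 2.6687

2.6687


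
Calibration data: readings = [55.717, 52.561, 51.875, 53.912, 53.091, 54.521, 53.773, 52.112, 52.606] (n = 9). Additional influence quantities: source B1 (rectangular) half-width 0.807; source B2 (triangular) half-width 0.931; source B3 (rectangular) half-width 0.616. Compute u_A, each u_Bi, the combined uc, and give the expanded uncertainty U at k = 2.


mean = (55.717 + 52.561 + 51.875 + 53.912 + 53.091 + 54.521 + 53.773 + 52.112 + 52.606) / 9 = 53.352
s = sqrt(sum((x - mean)^2)/(n-1)) = 1.2459973
u_A = s / sqrt(n) = 1.2459973 / sqrt(9) = 0.41533243
u_B1 = 0.807 / sqrt(3) = 0.46592167
u_B2 = 0.931 / sqrt(6) = 0.38007916
u_B3 = 0.616 / sqrt(3) = 0.35564777
uc = sqrt(0.41533243^2 + 0.46592167^2 + 0.38007916^2 + 0.35564777^2) = 0.81272968
U = k * uc = 2 * 0.81272968
U = 1.6255

1.6255


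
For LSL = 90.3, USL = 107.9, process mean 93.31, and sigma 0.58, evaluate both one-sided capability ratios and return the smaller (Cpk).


Cpu = (USL - mean) / (3*sigma) = (107.9 - 93.31) / (3*0.58) = 8.3851
Cpl = (mean - LSL) / (3*sigma) = (93.31 - 90.3) / (3*0.58) = 1.7299
Cpk = min(Cpu, Cpl) = 1.7299

1.7299


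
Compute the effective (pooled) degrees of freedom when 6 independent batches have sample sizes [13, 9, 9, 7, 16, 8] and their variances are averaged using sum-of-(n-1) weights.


nu = sum_i (n_i - 1)
nu = ((13 - 1) + (9 - 1) + (9 - 1) + (7 - 1) + (16 - 1) + (8 - 1))
nu = 12 + 8 + 8 + 6 + 15 + 7
nu = 56

56


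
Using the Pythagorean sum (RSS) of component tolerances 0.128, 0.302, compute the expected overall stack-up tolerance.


RSS = sqrt(0.128^2 + 0.302^2)
= sqrt(0.107588)
= 0.3280

0.3280


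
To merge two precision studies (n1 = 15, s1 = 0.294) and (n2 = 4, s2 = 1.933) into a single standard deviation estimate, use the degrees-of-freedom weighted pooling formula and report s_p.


s_p = sqrt(((n1-1)*s1^2 + (n2-1)*s2^2) / (n1+n2-2))
numerator = (15-1)*0.294^2 + (4-1)*1.933^2 = 1.210104 + 11.209467 = 12.419571
denominator = 15 + 4 - 2 = 17
s_p^2 = 12.419571 / 17 = 0.730563
s_p = sqrt(0.730563) = 0.8547

0.8547


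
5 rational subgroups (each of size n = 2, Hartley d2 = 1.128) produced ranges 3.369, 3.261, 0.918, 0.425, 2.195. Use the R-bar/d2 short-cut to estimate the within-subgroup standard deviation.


R_bar = (3.369 + 3.261 + 0.918 + 0.425 + 2.195) / 5
R_bar = 10.168 / 5 = 2.0336
sigma_hat = R_bar / d2 = 2.0336 / 1.128 = 1.8028

1.8028


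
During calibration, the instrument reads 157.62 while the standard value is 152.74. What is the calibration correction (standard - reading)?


Correction = standard - reading
= 152.74 - 157.62
= -4.8800

-4.8800


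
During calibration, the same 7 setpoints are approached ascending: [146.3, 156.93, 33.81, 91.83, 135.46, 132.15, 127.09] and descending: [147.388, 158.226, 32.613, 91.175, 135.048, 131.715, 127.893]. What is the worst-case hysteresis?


|146.3 - 147.388| = 1.0880
|156.93 - 158.226| = 1.2960
|33.81 - 32.613| = 1.1970
|91.83 - 91.175| = 0.6550
|135.46 - 135.048| = 0.4120
|132.15 - 131.715| = 0.4350
|127.09 - 127.893| = 0.8030
hysteresis = max(diffs) = 1.2960

1.2960


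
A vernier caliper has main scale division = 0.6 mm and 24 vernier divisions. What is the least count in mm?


LC = MSD / n_div
= 0.6 / 24
= 0.0250

0.0250


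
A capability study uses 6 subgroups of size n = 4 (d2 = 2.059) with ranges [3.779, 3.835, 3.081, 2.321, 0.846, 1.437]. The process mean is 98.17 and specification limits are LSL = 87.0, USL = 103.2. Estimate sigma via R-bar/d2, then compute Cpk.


R_bar = (3.779 + 3.835 + 3.081 + 2.321 + 0.846 + 1.437) / 6 = 2.5498333
sigma = R_bar / d2 = 2.5498333 / 2.059 = 1.2383843
Cp = (USL - LSL)/(6*sigma) = (103.2 - 87.0)/(6*1.2383843) = 2.1803
Cpu = (103.2 - 98.17)/(3*1.2383843) = 1.3539
Cpl = (98.17 - 87.0)/(3*1.2383843) = 3.0066
Cpk = min(Cpu, Cpl) = 1.3539

1.3539


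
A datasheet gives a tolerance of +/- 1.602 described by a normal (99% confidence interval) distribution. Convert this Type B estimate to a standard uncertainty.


u_B = half_width / 2.576
u_B = 1.602 / 2.576
u_B = 0.6219

0.6219


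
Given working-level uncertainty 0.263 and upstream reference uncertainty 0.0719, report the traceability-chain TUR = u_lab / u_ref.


TUR = u_lab / u_ref
= 0.263 / 0.0719
= 3.6579

3.6579


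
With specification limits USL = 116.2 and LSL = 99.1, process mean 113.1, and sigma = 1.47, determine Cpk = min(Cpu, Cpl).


Cpu = (USL - mean) / (3*sigma) = (116.2 - 113.1) / (3*1.47) = 0.7029
Cpl = (mean - LSL) / (3*sigma) = (113.1 - 99.1) / (3*1.47) = 3.1746
Cpk = min(Cpu, Cpl) = 0.7029

0.7029


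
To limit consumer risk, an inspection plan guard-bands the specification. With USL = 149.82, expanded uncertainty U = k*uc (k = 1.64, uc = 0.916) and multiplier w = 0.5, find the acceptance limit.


U = k * uc = 1.64 * 0.916 = 1.50224
guard band g = w * U = 0.5 * 1.50224 = 0.75112
AL = USL - g = 149.82 - 0.75112
AL = 149.0689

149.0689


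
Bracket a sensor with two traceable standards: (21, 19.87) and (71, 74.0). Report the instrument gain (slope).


slope = (y2 - y1) / (x2 - x1)
= (74.0 - 19.87) / (71 - 21)
= 54.1300 / 50
= 1.0826

1.0826


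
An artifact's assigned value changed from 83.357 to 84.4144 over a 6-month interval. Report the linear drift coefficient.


rate = (v2 - v1) / months
= (84.4144 - 83.357) / 6
= 1.0574 / 6
= 0.1762

0.1762


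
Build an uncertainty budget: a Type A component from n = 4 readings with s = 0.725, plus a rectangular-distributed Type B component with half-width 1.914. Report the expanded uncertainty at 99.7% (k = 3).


u_A = s / sqrt(n) = 0.725 / sqrt(4) = 0.3625
u_B = half_width / sqrt(3) = 1.914 / sqrt(3) = 1.1050484
uc = sqrt(u_A^2 + u_B^2) = sqrt(0.3625^2 + 1.1050484^2) = 1.1629868
U = k * uc = 3 * 1.1629868
U = 3.4890

3.4890


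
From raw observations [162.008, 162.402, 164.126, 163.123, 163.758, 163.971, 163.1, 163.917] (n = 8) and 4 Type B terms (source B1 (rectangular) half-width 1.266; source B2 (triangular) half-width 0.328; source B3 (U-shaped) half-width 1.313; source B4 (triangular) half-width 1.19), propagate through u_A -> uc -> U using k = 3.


mean = (162.008 + 162.402 + 164.126 + 163.123 + 163.758 + 163.971 + 163.1 + 163.917) / 8 = 163.300625
s = sqrt(sum((x - mean)^2)/(n-1)) = 0.78102166
u_A = s / sqrt(n) = 0.78102166 / sqrt(8) = 0.27613286
u_B1 = 1.266 / sqrt(3) = 0.73092544
u_B2 = 0.328 / sqrt(6) = 0.13390544
u_B3 = 1.313 / sqrt(2) = 0.9284312
u_B4 = 1.19 / sqrt(6) = 0.48581547
uc = sqrt(0.27613286^2 + 0.73092544^2 + 0.13390544^2 + 0.9284312^2 + 0.48581547^2) = 1.313938
U = k * uc = 3 * 1.313938
U = 3.9418

3.9418


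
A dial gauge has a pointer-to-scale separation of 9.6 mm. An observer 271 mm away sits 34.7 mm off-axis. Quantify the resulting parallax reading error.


error = h * offset / d
= 9.6 * 34.7 / 271
= 1.2292

1.2292


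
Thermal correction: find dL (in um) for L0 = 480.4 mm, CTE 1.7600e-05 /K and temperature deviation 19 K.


dL = L * alpha * dT
= 480.4 * 1.7600e-05 * 19
= 0.1606458 mm
dL_um = 0.1606458 * 1000 = 160.6458 um

160.6458


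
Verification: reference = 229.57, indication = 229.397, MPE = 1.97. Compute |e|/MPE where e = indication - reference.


e = indication - reference = 229.397 - 229.57 = -0.1730
|e| = 0.1730
ratio = |e| / MPE = 0.1730 / 1.97
ratio = 0.0878

0.0878


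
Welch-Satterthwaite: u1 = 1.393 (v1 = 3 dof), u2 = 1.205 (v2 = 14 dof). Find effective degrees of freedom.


uc = sqrt(u1^2 + u2^2) = sqrt(1.393^2 + 1.205^2) = 1.841867
v_eff = uc^4 / (u1^4/v1 + u2^4/v2)
= 1.841867^4 / (1.393^4/3 + 1.205^4/14)
= 11.50888 / 1.4057124
v_eff = 8.1872

8.1872


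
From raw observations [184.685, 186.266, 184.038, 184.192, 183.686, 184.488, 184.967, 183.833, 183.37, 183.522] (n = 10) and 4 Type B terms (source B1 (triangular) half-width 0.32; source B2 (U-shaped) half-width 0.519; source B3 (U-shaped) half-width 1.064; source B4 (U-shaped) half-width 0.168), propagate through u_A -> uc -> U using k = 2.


mean = (184.685 + 186.266 + 184.038 + 184.192 + 183.686 + 184.488 + 184.967 + 183.833 + 183.37 + 183.522) / 10 = 184.3047
s = sqrt(sum((x - mean)^2)/(n-1)) = 0.8588733
u_A = s / sqrt(n) = 0.8588733 / sqrt(10) = 0.27159958
u_B1 = 0.32 / sqrt(6) = 0.13063945
u_B2 = 0.519 / sqrt(2) = 0.36698842
u_B3 = 1.064 / sqrt(2) = 0.75236162
u_B4 = 0.168 / sqrt(2) = 0.11879394
uc = sqrt(0.27159958^2 + 0.13063945^2 + 0.36698842^2 + 0.75236162^2 + 0.11879394^2) = 0.89759317
U = k * uc = 2 * 0.89759317
U = 1.7952

1.7952


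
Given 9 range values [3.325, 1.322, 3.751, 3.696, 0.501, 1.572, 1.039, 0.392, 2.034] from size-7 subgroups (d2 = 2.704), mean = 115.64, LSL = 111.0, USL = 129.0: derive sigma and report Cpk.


R_bar = (3.325 + 1.322 + 3.751 + 3.696 + 0.501 + 1.572 + 1.039 + 0.392 + 2.034) / 9 = 1.9591111
sigma = R_bar / d2 = 1.9591111 / 2.704 = 0.72452334
Cp = (USL - LSL)/(6*sigma) = (129.0 - 111.0)/(6*0.72452334) = 4.1407
Cpu = (129.0 - 115.64)/(3*0.72452334) = 6.1466
Cpl = (115.64 - 111.0)/(3*0.72452334) = 2.1347
Cpk = min(Cpu, Cpl) = 2.1347

2.1347


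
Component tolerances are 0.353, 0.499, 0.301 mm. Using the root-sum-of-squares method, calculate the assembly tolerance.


RSS = sqrt(0.353^2 + 0.499^2 + 0.301^2)
= sqrt(0.464211)
= 0.6813

0.6813


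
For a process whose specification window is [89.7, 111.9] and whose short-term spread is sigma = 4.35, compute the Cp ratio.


Cp = (USL - LSL) / (6 * sigma)
= (111.9 - 89.7) / (6 * 4.35)
= 22.2000 / 26.1000
= 0.8506

0.8506


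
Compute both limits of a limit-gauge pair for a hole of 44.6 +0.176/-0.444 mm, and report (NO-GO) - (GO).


GO = nominal - lower_tol (smallest hole = maximum material condition)
GO = 44.6 - 0.444 = 44.156
NO-GO = nominal + upper_tol (largest hole = least material condition)
NO-GO = 44.6 + 0.176 = 44.776
spread = NO-GO - GO = 44.776 - 44.156 = 0.6200

0.6200


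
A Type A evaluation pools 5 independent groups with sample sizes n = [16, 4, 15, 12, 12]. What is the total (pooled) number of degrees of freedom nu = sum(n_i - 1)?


nu = sum_i (n_i - 1)
nu = ((16 - 1) + (4 - 1) + (15 - 1) + (12 - 1) + (12 - 1))
nu = 15 + 3 + 14 + 11 + 11
nu = 54

54


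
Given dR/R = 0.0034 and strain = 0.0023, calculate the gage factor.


GF = (dR/R) / epsilon
= 0.0034 / 0.0023
= 1.4783

1.4783


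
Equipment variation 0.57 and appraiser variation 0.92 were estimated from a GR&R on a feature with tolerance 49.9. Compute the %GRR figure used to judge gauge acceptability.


GRR = sqrt(EV^2 + AV^2) = sqrt(0.57^2 + 0.92^2) = 1.0822661
%GRR = GRR / tol * 100 = 1.0822661 / 49.9 * 100
%GRR = 2.1689

2.1689


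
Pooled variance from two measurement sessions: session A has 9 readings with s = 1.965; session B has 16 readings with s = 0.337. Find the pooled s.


s_p = sqrt(((n1-1)*s1^2 + (n2-1)*s2^2) / (n1+n2-2))
numerator = (9-1)*1.965^2 + (16-1)*0.337^2 = 30.8898 + 1.703535 = 32.593335
denominator = 9 + 16 - 2 = 23
s_p^2 = 32.593335 / 23 = 1.4171015
s_p = sqrt(1.4171015) = 1.1904

1.1904


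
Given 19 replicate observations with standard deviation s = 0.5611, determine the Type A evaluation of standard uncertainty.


u_A = s / sqrt(n)
u_A = 0.5611 / sqrt(19)
u_A = 0.5611 / 4.3588989
u_A = 0.1287

0.1287


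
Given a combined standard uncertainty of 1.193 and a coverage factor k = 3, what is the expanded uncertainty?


U = k * uc
U = 3 * 1.193
U = 3.5790

3.5790


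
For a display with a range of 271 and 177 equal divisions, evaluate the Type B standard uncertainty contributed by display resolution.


resolution = range / divisions
resolution = 271 / 177 = 1.5310734
u_res = resolution / (2*sqrt(3))
u_res = 1.5310734 / 3.4641016
u_res = 0.4420

0.4420


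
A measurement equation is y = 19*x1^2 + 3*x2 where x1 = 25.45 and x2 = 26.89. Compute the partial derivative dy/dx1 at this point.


y = 19*x1^2 + 3*x2
dy/dx1 = 2*19*x1
Evaluate at x1 = 25.45: c1 = 38 * 25.45
c1 = 967.1000

967.1000


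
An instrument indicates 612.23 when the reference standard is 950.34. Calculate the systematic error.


Systematic error = measured - true
= 612.23 - 950.34
= -338.1100

-338.1100


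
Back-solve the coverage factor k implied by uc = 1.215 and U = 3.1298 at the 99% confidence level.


k = U / uc
k = 3.1298 / 1.215
k = 2.576

2.576


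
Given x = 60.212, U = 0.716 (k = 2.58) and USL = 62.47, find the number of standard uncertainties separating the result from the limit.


u = U / k = 0.716 / 2.58 = 0.27751938
margin = |USL - x| = |62.47 - 60.212| = 2.258
z = margin / u = 2.258 / 0.27751938
z = 8.1364

8.1364


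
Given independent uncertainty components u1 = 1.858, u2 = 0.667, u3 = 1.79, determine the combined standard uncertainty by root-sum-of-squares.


uc = sqrt(1.858^2 + 0.667^2 + 1.79^2)
uc = sqrt(7.101153)
uc = 2.6648

2.6648


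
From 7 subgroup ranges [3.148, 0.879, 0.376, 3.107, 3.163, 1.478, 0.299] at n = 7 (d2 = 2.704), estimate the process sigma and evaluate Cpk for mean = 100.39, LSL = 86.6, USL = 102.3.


R_bar = (3.148 + 0.879 + 0.376 + 3.107 + 3.163 + 1.478 + 0.299) / 7 = 1.7785714
sigma = R_bar / d2 = 1.7785714 / 2.704 = 0.6577557
Cp = (USL - LSL)/(6*sigma) = (102.3 - 86.6)/(6*0.6577557) = 3.9782
Cpu = (102.3 - 100.39)/(3*0.6577557) = 0.9679
Cpl = (100.39 - 86.6)/(3*0.6577557) = 6.9884
Cpk = min(Cpu, Cpl) = 0.9679

0.9679


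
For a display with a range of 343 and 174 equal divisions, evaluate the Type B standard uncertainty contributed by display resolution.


resolution = range / divisions
resolution = 343 / 174 = 1.9712644
u_res = resolution / (2*sqrt(3))
u_res = 1.9712644 / 3.4641016
u_res = 0.5691

0.5691


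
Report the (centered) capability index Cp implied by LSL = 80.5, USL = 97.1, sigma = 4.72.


Cp = (USL - LSL) / (6 * sigma)
= (97.1 - 80.5) / (6 * 4.72)
= 16.6000 / 28.3200
= 0.5862

0.5862


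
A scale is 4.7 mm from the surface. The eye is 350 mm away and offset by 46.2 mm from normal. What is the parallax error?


error = h * offset / d
= 4.7 * 46.2 / 350
= 0.6204

0.6204


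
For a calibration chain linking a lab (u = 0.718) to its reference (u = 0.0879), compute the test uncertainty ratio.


TUR = u_lab / u_ref
= 0.718 / 0.0879
= 8.1684

8.1684


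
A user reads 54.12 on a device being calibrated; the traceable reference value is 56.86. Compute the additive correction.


Correction = standard - reading
= 56.86 - 54.12
= 2.7400

2.7400


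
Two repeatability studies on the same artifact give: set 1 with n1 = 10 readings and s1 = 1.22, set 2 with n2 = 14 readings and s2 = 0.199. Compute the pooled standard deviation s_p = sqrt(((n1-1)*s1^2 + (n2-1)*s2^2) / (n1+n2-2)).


s_p = sqrt(((n1-1)*s1^2 + (n2-1)*s2^2) / (n1+n2-2))
numerator = (10-1)*1.22^2 + (14-1)*0.199^2 = 13.3956 + 0.514813 = 13.910413
denominator = 10 + 14 - 2 = 22
s_p^2 = 13.910413 / 22 = 0.6322915
s_p = sqrt(0.6322915) = 0.7952

0.7952


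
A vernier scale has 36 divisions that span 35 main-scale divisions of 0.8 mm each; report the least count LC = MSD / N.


LC = MSD / n_div
= 0.8 / 36
= 0.0222

0.0222


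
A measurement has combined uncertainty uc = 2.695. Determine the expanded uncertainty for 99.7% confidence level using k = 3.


U = k * uc
U = 3 * 2.695
U = 8.0850

8.0850


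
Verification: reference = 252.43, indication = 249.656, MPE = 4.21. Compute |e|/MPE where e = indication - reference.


e = indication - reference = 249.656 - 252.43 = -2.7740
|e| = 2.7740
ratio = |e| / MPE = 2.7740 / 4.21
ratio = 0.6589

0.6589


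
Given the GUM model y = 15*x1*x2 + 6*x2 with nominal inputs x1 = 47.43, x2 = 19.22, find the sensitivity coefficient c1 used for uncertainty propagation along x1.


y = 15*x1*x2 + 6*x2
dy/dx1 = 15*x2
Evaluate at x2 = 19.22: c1 = 15 * 19.22
c1 = 288.3000

288.3000


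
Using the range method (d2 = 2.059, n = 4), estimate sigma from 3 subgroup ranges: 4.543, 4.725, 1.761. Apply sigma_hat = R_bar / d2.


R_bar = (4.543 + 4.725 + 1.761) / 3
R_bar = 11.029 / 3 = 3.6763333
sigma_hat = R_bar / d2 = 3.6763333 / 2.059 = 1.7855

1.7855


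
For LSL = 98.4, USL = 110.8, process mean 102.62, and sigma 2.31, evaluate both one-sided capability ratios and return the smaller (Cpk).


Cpu = (USL - mean) / (3*sigma) = (110.8 - 102.62) / (3*2.31) = 1.1804
Cpl = (mean - LSL) / (3*sigma) = (102.62 - 98.4) / (3*2.31) = 0.6089
Cpk = min(Cpu, Cpl) = 0.6089

0.6089


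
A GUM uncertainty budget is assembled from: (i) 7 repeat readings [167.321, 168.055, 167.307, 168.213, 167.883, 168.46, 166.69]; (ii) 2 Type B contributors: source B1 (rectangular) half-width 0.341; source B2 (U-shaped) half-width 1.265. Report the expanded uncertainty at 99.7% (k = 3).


mean = (167.321 + 168.055 + 167.307 + 168.213 + 167.883 + 168.46 + 166.69) / 7 = 167.7041429
s = sqrt(sum((x - mean)^2)/(n-1)) = 0.62160449
u_A = s / sqrt(n) = 0.62160449 / sqrt(7) = 0.23494441
u_B1 = 0.341 / sqrt(3) = 0.19687644
u_B2 = 1.265 / sqrt(2) = 0.89449008
uc = sqrt(0.23494441^2 + 0.19687644^2 + 0.89449008^2) = 0.94555365
U = k * uc = 3 * 0.94555365
U = 2.8367

2.8367


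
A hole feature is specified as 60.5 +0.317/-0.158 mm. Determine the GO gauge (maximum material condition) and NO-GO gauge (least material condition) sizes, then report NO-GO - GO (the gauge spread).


GO = nominal - lower_tol (smallest hole = maximum material condition)
GO = 60.5 - 0.158 = 60.342
NO-GO = nominal + upper_tol (largest hole = least material condition)
NO-GO = 60.5 + 0.317 = 60.817
spread = NO-GO - GO = 60.817 - 60.342 = 0.4750

0.4750


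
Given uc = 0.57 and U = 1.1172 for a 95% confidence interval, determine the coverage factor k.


k = U / uc
k = 1.1172 / 0.57
k = 1.96

1.96


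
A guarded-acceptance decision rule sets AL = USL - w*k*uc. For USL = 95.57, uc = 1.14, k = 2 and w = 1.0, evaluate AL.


U = k * uc = 2 * 1.14 = 2.28
guard band g = w * U = 1.0 * 2.28 = 2.28
AL = USL - g = 95.57 - 2.28
AL = 93.2900

93.2900


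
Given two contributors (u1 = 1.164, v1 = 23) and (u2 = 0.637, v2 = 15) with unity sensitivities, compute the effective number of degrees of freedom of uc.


uc = sqrt(u1^2 + u2^2) = sqrt(1.164^2 + 0.637^2) = 1.3269005
v_eff = uc^4 / (u1^4/v1 + u2^4/v2)
= 1.3269005^4 / (1.164^4/23 + 0.637^4/15)
= 3.099941 / 0.090791486
v_eff = 34.1435

34.1435


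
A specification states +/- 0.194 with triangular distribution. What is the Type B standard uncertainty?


u_B = half_width / sqrt(6)
u_B = 0.194 / 2.4494897
u_B = 0.0792

0.0792


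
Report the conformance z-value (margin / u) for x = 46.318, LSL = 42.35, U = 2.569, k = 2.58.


u = U / k = 2.569 / 2.58 = 0.99573643
margin = |LSL - x| = |42.35 - 46.318| = 3.968
z = margin / u = 3.968 / 0.99573643
z = 3.9850

3.9850


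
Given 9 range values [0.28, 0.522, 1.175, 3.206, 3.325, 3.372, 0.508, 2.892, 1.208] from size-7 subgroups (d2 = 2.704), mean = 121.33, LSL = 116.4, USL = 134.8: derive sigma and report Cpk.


R_bar = (0.28 + 0.522 + 1.175 + 3.206 + 3.325 + 3.372 + 0.508 + 2.892 + 1.208) / 9 = 1.832
sigma = R_bar / d2 = 1.832 / 2.704 = 0.67751479
Cp = (USL - LSL)/(6*sigma) = (134.8 - 116.4)/(6*0.67751479) = 4.5263
Cpu = (134.8 - 121.33)/(3*0.67751479) = 6.6272
Cpl = (121.33 - 116.4)/(3*0.67751479) = 2.4255
Cpk = min(Cpu, Cpl) = 2.4255

2.4255


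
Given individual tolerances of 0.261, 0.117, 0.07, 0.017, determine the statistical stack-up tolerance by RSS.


RSS = sqrt(0.261^2 + 0.117^2 + 0.07^2 + 0.017^2)
= sqrt(0.086999)
= 0.2950

0.2950


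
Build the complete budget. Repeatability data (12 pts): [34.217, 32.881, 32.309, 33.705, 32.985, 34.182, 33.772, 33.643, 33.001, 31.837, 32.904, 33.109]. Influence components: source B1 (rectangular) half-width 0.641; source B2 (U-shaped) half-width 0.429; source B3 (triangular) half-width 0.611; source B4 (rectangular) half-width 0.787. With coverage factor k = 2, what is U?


mean = (34.217 + 32.881 + 32.309 + 33.705 + 32.985 + 34.182 + 33.772 + 33.643 + 33.001 + 31.837 + 32.904 + 33.109) / 12 = 33.21208333
s = sqrt(sum((x - mean)^2)/(n-1)) = 0.72050821
u_A = s / sqrt(n) = 0.72050821 / sqrt(12) = 0.2079928
u_B1 = 0.641 / sqrt(3) = 0.37008152
u_B2 = 0.429 / sqrt(2) = 0.30334881
u_B3 = 0.611 / sqrt(6) = 0.24943971
u_B4 = 0.787 / sqrt(3) = 0.45437466
uc = sqrt(0.2079928^2 + 0.37008152^2 + 0.30334881^2 + 0.24943971^2 + 0.45437466^2) = 0.73547151
U = k * uc = 2 * 0.73547151
U = 1.4709

1.4709
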